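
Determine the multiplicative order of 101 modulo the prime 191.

The order of 101 must divide p − 1 = 190 = 2 · 5 · 19.
Divisors: 1, 2, 5, 10, 19, 38, 95, 190.
Check each in increasing order: 101^1 ≡ 101;  101^2 ≡ 78;  101^5 ≡ 37;  101^10 ≡ 32;  101^19 ≡ 82;  101^38 ≡ 39;  101^95 ≡ 190;  101^190 ≡ 1.
Smallest exponent giving 1 is 190.

190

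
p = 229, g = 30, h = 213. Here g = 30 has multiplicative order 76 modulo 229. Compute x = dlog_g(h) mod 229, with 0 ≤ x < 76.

Baby-step giant-step with m = ceil(sqrt(76)) = 9.
Baby table (30^j mod 229 for j=0..8):
  0:1  1:30  2:213  3:207  4:27  5:123  6:26  7:93
  8:42
Giant step factor: 30^(-9) ≡ 2 (mod 229).
Scan 213·2^i mod 229 for i = 0, 1, …:
  i=0: 213
Match at i=0, j=2: x = 0·9 + 2 = 2.

2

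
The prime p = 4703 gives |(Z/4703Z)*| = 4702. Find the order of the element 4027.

The order of 4027 must divide p − 1 = 4702 = 2 · 2351.
Divisors: 1, 2, 2351, 4702.
Check each in increasing order: 4027^1 ≡ 4027;  4027^2 ≡ 785;  4027^2351 ≡ 4702;  4027^4702 ≡ 1.
Smallest exponent giving 1 is 4702.

4702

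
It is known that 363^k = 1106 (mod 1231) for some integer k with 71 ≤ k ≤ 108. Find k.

93

Compute 363^71 mod 1231 = 655, then multiply by 363 repeatedly:
  363^71=655  363^72=182  363^73=823  363^74=847  363^75=942
  363^76=959  363^77=975  363^78=628  363^79=229  363^80=650
  363^81=829  363^82=563  363^83=23  363^84=963  363^85=1196
  363^86=836  363^87=642  363^88=387  363^89=147  363^90=428
  363^91=258  363^92=98  363^93=1106
Found 1106 at exponent 93.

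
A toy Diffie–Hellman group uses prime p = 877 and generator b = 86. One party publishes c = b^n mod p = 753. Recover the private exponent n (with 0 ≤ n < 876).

264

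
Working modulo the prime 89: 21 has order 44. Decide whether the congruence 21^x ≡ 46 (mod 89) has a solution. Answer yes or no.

no

46 ∈ ⟨21⟩ iff 46^44 ≡ 1 (mod 89), since |⟨21⟩| = 44.
46^44 mod 89 = 88.
Since 88 ≠ 1, 46 does not lie in the subgroup.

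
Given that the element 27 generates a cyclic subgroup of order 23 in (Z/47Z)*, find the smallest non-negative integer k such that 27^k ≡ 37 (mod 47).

3

Successive powers of 27 modulo 47:
  27^0=1  27^1=27  27^2=24  27^3=37
So 27^3 ≡ 37 (mod 47), giving k = 3.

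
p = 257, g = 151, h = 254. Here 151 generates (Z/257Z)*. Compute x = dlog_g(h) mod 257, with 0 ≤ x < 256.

Baby-step giant-step with m = ceil(sqrt(256)) = 16.
Baby table (151^j mod 257 for j=0..15):
  0:1  1:151  2:185  3:179  4:44  5:219  6:173  7:166
  8:137  9:127  10:159  11:108  12:117  13:191  14:57  15:126
Giant step factor: 151^(-16) ≡ 225 (mod 257).
Scan 254·225^i mod 257 for i = 0, 1, …:
  i=0: 254   i=1: 96   i=2: 12   i=3: 130
  i=4: 209   i=5: 251   i=6: 192   i=7: 24
  i=8: 3   i=9: 161   i=10: 245   i=11: 127
Match at i=11, j=9: x = 11·16 + 9 = 185.

185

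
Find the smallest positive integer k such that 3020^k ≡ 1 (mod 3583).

The order of 3020 must divide p − 1 = 3582 = 2 · 3^2 · 199.
Divisors: 1, 2, 3, 6, 9, 18, 199, 398, 597, 1194, 1791, 3582.
Check each in increasing order: 3020^1 ≡ 3020;  3020^2 ≡ 1665;  3020^3 ≡ 1351;  3020^6 ≡ 1454;  3020^9 ≡ 870;  3020^18 ≡ 887;  3020^199 ≡ 3319;  3020^398 ≡ 1619;  3020^597 ≡ 2544;  3020^1194 ≡ 1038;  3020^1791 ≡ 1.
Smallest exponent giving 1 is 1791.

1791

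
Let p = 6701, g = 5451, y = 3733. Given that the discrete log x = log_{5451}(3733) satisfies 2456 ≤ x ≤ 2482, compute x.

2462

Compute 5451^2456 mod 6701 = 4939, then multiply by 5451 repeatedly:
  5451^2456=4939  5451^2457=4572  5451^2458=953  5451^2459=1528  5451^2460=6486
  5451^2461=710  5451^2462=3733
Found 3733 at exponent 2462.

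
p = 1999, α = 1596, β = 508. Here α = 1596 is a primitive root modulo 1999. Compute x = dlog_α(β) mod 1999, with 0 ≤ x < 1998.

Baby-step giant-step with m = ceil(sqrt(1998)) = 45.
Baby table (1596^j mod 1999 for j=0..44):
  0:1  1:1596  2:490  3:431  4:220  5:1295  6:1853  7:867
  8:424  9:1042  10:1863  11:835  12:1326  13:1354  14:65  15:1791
  16:1865  17:29  18:307  19:217  20:505  21:383  22:1573  23:1763
  24:1155  25:302  26:233  27:54  28:227  29:473  30:1285  31:1885
  32:1964  33:112  34:841  35:907  36:296  37:652  38:1112  39:1639
  40:1152  41:1511  42:762  43:760  44:1566
Giant step factor: 1596^(-45) ≡ 1211 (mod 1999).
Scan 508·1211^i mod 1999 for i = 0, 1, …:
  i=0: 508   i=1: 1495   i=2: 1350   i=3: 1667
  i=4: 1746   i=5: 1463   i=6: 579   i=7: 1519
  i=8: 429   i=9: 1778     …   i=34: 1409
  i=35: 1152
Match at i=35, j=40: x = 35·45 + 40 = 1615.

1615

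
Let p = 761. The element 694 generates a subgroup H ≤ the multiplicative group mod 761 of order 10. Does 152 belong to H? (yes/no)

⟨694⟩ has order 10; its elements mod 761 are {1, 67, 77, 159, 168, 593, 602, 684, 694, 760}.
152 is not in this set.

no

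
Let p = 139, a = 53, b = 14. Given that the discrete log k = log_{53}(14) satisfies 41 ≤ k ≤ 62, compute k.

Compute 53^41 mod 139 = 126, then multiply by 53 repeatedly:
  53^41=126  53^42=6  53^43=40  53^44=35  53^45=48
  53^46=42  53^47=2  53^48=106  53^49=58  53^50=16
  53^51=14
Found 14 at exponent 51.

51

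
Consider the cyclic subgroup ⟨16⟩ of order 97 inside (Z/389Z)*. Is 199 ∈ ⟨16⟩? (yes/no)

199 ∈ ⟨16⟩ iff 199^97 ≡ 1 (mod 389), since |⟨16⟩| = 97.
199^97 mod 389 = 115.
Since 115 ≠ 1, 199 does not lie in the subgroup.

no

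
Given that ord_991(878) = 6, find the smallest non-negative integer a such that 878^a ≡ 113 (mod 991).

4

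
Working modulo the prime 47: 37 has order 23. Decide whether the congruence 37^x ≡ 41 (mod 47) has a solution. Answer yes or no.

⟨37⟩ has order 23; its elements mod 47 are {1, 2, 3, 4, 6, 7, 8, 9, 12, 14, 16, 17, 18, 21, 24, 25, 27, 28, 32, 34, 36, 37, 42}.
41 is not in this set.

no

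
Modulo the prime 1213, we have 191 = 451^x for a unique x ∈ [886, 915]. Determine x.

Compute 451^886 mod 1213 = 910, then multiply by 451 repeatedly:
  451^886=910  451^887=416  451^888=814  451^889=788  451^890=1192
  451^891=233  451^892=765  451^893=523  451^894=551  451^895=1049
  451^896=29  451^897=949  451^898=1023  451^899=433  451^900=1203
  451^901=342  451^902=191
Found 191 at exponent 902.

902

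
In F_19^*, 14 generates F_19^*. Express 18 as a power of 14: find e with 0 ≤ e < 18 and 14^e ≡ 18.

9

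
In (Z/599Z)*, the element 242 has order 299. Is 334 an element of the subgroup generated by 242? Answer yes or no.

no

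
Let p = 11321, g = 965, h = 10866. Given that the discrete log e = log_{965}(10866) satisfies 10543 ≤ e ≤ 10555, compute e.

Compute 965^10543 mod 11321 = 8876, then multiply by 965 repeatedly:
  965^10543=8876  965^10544=6664  965^10545=432  965^10546=9324  965^10547=8786
  965^10548=10382  965^10549=10866
Found 10866 at exponent 10549.

10549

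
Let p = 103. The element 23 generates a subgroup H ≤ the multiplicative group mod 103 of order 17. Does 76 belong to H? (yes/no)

yes

76 ∈ ⟨23⟩ iff 76^17 ≡ 1 (mod 103), since |⟨23⟩| = 17.
76^17 mod 103 = 1.
Since 1 = 1, 76 lies in the subgroup.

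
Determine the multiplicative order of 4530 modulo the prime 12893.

12892

The order of 4530 must divide p − 1 = 12892 = 2^2 · 11 · 293.
Divisors: 1, 2, 4, 11, 22, 44, 293, 586, 1172, 3223, 6446, 12892.
Check each in increasing order: 4530^1 ≡ 4530;  4530^2 ≡ 8137;  4530^4 ≡ 5214;  4530^11 ≡ 12885;  4530^22 ≡ 64;  4530^44 ≡ 4096;  4530^293 ≡ 9916;  4530^586 ≡ 5038;  4530^1172 ≡ 8020;  4530^3223 ≡ 3735;  4530^6446 ≡ 12892;  4530^12892 ≡ 1.
Smallest exponent giving 1 is 12892.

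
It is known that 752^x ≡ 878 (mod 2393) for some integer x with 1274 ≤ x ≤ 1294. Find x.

Compute 752^1274 mod 2393 = 1797, then multiply by 752 repeatedly:
  752^1274=1797  752^1275=1692  752^1276=1701  752^1277=1290  752^1278=915
  752^1279=1289  752^1280=163  752^1281=533  752^1282=1185  752^1283=924
  752^1284=878
Found 878 at exponent 1284.

1284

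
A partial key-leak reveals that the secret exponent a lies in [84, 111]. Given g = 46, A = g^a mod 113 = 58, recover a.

97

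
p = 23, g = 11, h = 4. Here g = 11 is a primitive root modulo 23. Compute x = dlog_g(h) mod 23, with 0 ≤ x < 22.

20

Successive powers of 11 modulo 23:
  11^0=1  11^1=11  11^2=6  11^3=20  11^4=13  11^5=5
  11^6=9  11^7=7  11^8=8  11^9=19  11^10=2  11^11=22
  11^12=12  11^13=17  11^14=3  11^15=10  11^16=18  11^17=14
  11^18=16  11^19=15  11^20=4
So 11^20 ≡ 4 (mod 23), giving x = 20.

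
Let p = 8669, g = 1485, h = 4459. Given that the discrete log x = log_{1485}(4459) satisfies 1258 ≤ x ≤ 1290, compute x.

1284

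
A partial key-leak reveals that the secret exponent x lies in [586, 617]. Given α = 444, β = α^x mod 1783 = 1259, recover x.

616

Compute 444^586 mod 1783 = 1760, then multiply by 444 repeatedly:
  444^586=1760  444^587=486  444^588=41  444^589=374  444^590=237
  444^591=31  444^592=1283  444^593=875  444^594=1589  444^595=1231
  444^596=966  444^597=984  444^598=61  444^599=339  444^600=744
  444^601=481  444^602=1387  444^603=693  444^604=1016  444^605=5
  444^606=437  444^607=1464  444^608=1004  444^609=26  444^610=846
  444^611=1194  444^612=585  444^613=1205  444^614=120  444^615=1573
  444^616=1259
Found 1259 at exponent 616.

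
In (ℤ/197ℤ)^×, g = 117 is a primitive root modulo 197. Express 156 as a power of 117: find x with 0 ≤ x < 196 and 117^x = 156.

76

Baby-step giant-step with m = ceil(sqrt(196)) = 14.
Baby table (117^j mod 197 for j=0..13):
  0:1  1:117  2:96  3:3  4:154  5:91  6:9  7:68
  8:76  9:27  10:7  11:31  12:81  13:21
Giant step factor: 117^(-14) ≡ 161 (mod 197).
Scan 156·161^i mod 197 for i = 0, 1, …:
  i=0: 156   i=1: 97   i=2: 54   i=3: 26
  i=4: 49   i=5: 9
Match at i=5, j=6: x = 5·14 + 6 = 76.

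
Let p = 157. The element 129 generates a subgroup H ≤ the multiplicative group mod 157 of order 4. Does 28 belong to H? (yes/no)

yes

28 ∈ ⟨129⟩ iff 28^4 ≡ 1 (mod 157), since |⟨129⟩| = 4.
28^4 mod 157 = 1.
Since 1 = 1, 28 lies in the subgroup.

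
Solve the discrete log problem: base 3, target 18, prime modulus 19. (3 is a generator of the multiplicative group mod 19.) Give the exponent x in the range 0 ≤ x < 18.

9

Successive powers of 3 modulo 19:
  3^0=1  3^1=3  3^2=9  3^3=8  3^4=5  3^5=15
  3^6=7  3^7=2  3^8=6  3^9=18
So 3^9 ≡ 18 (mod 19), giving x = 9.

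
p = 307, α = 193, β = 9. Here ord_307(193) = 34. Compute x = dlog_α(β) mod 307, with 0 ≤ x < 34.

30

Successive powers of 193 modulo 307:
  193^0=1  193^1=193  193^2=102  193^3=38  193^4=273  193^5=192
  193^6=216  193^7=243  193^8=235  193^9=226  193^10=24  193^11=27
  193^12=299  193^13=298  193^14=105  193^15=3  193^16=272  193^17=306
  193^18=114  193^19=205  193^20=269  193^21=34  193^22=115  193^23=91
  193^24=64  193^25=72  193^26=81  193^27=283  193^28=280  193^29=8
  193^30=9
So 193^30 ≡ 9 (mod 307), giving x = 30.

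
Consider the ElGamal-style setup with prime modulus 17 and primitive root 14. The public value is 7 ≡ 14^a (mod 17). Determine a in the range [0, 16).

3

Successive powers of 14 modulo 17:
  14^0=1  14^1=14  14^2=9  14^3=7
So 14^3 ≡ 7 (mod 17), giving a = 3.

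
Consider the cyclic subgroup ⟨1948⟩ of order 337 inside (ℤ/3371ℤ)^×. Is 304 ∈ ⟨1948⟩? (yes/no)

yes

304 ∈ ⟨1948⟩ iff 304^337 ≡ 1 (mod 3371), since |⟨1948⟩| = 337.
304^337 mod 3371 = 1.
Since 1 = 1, 304 lies in the subgroup.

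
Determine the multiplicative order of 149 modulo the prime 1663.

The order of 149 must divide p − 1 = 1662 = 2 · 3 · 277.
Divisors: 1, 2, 3, 6, 277, 554, 831, 1662.
Check each in increasing order: 149^1 ≡ 149;  149^2 ≡ 582;  149^3 ≡ 242;  149^6 ≡ 359;  149^277 ≡ 1.
Smallest exponent giving 1 is 277.

277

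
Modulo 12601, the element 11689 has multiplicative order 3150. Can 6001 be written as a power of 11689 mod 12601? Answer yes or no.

6001 ∈ ⟨11689⟩ iff 6001^3150 ≡ 1 (mod 12601), since |⟨11689⟩| = 3150.
6001^3150 mod 12601 = 6175.
Since 6175 ≠ 1, 6001 does not lie in the subgroup.

no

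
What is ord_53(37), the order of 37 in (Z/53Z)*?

26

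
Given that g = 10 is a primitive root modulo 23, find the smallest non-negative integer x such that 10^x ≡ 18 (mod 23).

Successive powers of 10 modulo 23:
  10^0=1  10^1=10  10^2=8  10^3=11  10^4=18
So 10^4 ≡ 18 (mod 23), giving x = 4.

4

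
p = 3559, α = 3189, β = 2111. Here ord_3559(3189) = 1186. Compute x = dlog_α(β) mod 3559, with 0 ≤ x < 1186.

36

Baby-step giant-step with m = ceil(sqrt(1186)) = 35.
Baby table (3189^j mod 3559 for j=0..34):
  0:1  1:3189  2:1658  3:2247  4:1416  5:2812  6:2347  7:6
  8:1339  9:2830  10:2805  11:1378  12:2636  13:3405  14:36  15:916
  16:2744  17:2594  18:1150  19:1580  20:2635  21:216  22:1937  23:2228
  24:1328  25:3341  26:2362  27:1574  28:1296  29:945  30:2691  31:850
  32:2251  33:3495  34:2326
Giant step factor: 3189^(-35) ≡ 2699 (mod 3559).
Scan 2111·2699^i mod 3559 for i = 0, 1, …:
  i=0: 2111   i=1: 3189
Match at i=1, j=1: x = 1·35 + 1 = 36.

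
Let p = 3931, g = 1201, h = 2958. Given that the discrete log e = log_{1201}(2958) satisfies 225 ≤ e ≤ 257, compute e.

256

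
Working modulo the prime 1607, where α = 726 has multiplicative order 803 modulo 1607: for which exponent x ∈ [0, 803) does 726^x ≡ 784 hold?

741

Baby-step giant-step with m = ceil(sqrt(803)) = 29.
Baby table (726^j mod 1607 for j=0..28):
  0:1  1:726  2:1587  3:1550  4:400  5:1140  6:35  7:1305
  8:907  9:1219  10:1144  11:1332  12:1225  13:679  14:1212  15:883
  16:1472  17:17  18:1093  19:1267  20:638  21:372  22:96  23:595
  24:1294  25:956  26:1439  27:164  28:146
Giant step factor: 726^(-29) ≡ 560 (mod 1607).
Scan 784·560^i mod 1607 for i = 0, 1, …:
  i=0: 784   i=1: 329   i=2: 1042   i=3: 179
  i=4: 606   i=5: 283   i=6: 994   i=7: 618
  i=8: 575   i=9: 600     …   i=24: 875
  i=25: 1472
Match at i=25, j=16: x = 25·29 + 16 = 741.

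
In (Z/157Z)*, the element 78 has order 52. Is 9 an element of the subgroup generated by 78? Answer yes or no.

no

9 ∈ ⟨78⟩ iff 9^52 ≡ 1 (mod 157), since |⟨78⟩| = 52.
9^52 mod 157 = 144.
Since 144 ≠ 1, 9 does not lie in the subgroup.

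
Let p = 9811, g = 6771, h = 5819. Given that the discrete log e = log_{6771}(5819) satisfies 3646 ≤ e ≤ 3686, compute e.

Compute 6771^3646 mod 9811 = 5496, then multiply by 6771 repeatedly:
  6771^3646=5496  6771^3647=293  6771^3648=2081  6771^3649=1855  6771^3650=2125
  6771^3651=5449  6771^3652=5819
Found 5819 at exponent 3652.

3652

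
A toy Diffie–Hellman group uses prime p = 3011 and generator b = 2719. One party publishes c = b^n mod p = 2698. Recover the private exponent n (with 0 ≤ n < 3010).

Baby-step giant-step with m = ceil(sqrt(3010)) = 55.
Baby table (2719^j mod 3011 for j=0..54):
  0:1  1:2719  2:956  3:871  4:1603  5:1640  6:2880  7:2120
  8:1226  9:317  10:777  11:1952  12:2106  13:2303  14:1988  15:627
  16:587  17:223  18:1126  19:2418  20:1529  21:2171  22:1389  23:897
  24:33  25:2408  26:1438  27:1644  28:1712  29:2933  30:1699  31:707
  32:1315  33:1428  34:1553  35:1185  36:245  37:724  38:2373  39:2625
  40:1305  41:1337  42:1026  43:1508  44:2281  45:2390  46:672  47:2502
  48:1089  49:1178  50:2289  51:54  52:2298  53:437  54:1869
Giant step factor: 2719^(-55) ≡ 354 (mod 3011).
Scan 2698·354^i mod 3011 for i = 0, 1, …:
  i=0: 2698   i=1: 605   i=2: 389   i=3: 2211
  i=4: 2845   i=5: 1456   i=6: 543   i=7: 2529
  i=8: 999   i=9: 1359   i=10: 2337   i=11: 2284
  i=12: 1588   i=13: 2106
Match at i=13, j=12: n = 13·55 + 12 = 727.

727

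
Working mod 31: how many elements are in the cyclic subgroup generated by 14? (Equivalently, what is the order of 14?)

15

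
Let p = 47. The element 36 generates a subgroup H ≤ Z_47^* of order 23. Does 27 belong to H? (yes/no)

yes

27 ∈ ⟨36⟩ iff 27^23 ≡ 1 (mod 47), since |⟨36⟩| = 23.
27^23 mod 47 = 1.
Since 1 = 1, 27 lies in the subgroup.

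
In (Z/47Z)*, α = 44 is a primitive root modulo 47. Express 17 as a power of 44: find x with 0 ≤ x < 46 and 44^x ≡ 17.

10

Baby-step giant-step with m = ceil(sqrt(46)) = 7.
Baby table (44^j mod 47 for j=0..6):
  0:1  1:44  2:9  3:20  4:34  5:39  6:24
Giant step factor: 44^(-7) ≡ 15 (mod 47).
Scan 17·15^i mod 47 for i = 0, 1, …:
  i=0: 17   i=1: 20
Match at i=1, j=3: x = 1·7 + 3 = 10.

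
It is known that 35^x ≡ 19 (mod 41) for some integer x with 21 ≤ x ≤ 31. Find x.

Compute 35^21 mod 41 = 6, then multiply by 35 repeatedly:
  35^21=6  35^22=5  35^23=11  35^24=16  35^25=27
  35^26=2  35^27=29  35^28=31  35^29=19
Found 19 at exponent 29.

29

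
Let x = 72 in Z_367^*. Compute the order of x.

61

The order of 72 must divide p − 1 = 366 = 2 · 3 · 61.
Divisors: 1, 2, 3, 6, 61, 122, 183, 366.
Check each in increasing order: 72^1 ≡ 72;  72^2 ≡ 46;  72^3 ≡ 9;  72^6 ≡ 81;  72^61 ≡ 1.
Smallest exponent giving 1 is 61.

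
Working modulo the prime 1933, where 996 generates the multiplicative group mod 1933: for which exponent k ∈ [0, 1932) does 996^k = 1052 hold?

172

Baby-step giant-step with m = ceil(sqrt(1932)) = 44.
Baby table (996^j mod 1933 for j=0..43):
  0:1  1:996  2:387  3:785  4:928  5:314  6:1531  7:1672
  8:999  9:1442  10:13  11:1350  12:1165  13:540  14:466  15:216
  16:573  17:473  18:1389  19:1349  20:169  21:153  22:1614  23:1221
  24:259  25:875  26:1650  27:350  28:660  29:140  30:264  31:56
  32:1652  33:409  34:1434  35:1710  36:187  37:684  38:848  39:1820
  40:1499  41:728  42:213  43:1451
Giant step factor: 996^(-44) ≡ 59 (mod 1933).
Scan 1052·59^i mod 1933 for i = 0, 1, …:
  i=0: 1052   i=1: 212   i=2: 910   i=3: 1499
Match at i=3, j=40: k = 3·44 + 40 = 172.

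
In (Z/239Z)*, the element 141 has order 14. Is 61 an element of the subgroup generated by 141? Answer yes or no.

⟨141⟩ has order 14; its elements mod 239 are {1, 10, 24, 38, 44, 98, 100, 139, 141, 195, 201, 215, 229, 238}.
61 is not in this set.

no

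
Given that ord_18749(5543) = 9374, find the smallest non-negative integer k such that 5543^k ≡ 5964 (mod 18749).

Baby-step giant-step with m = ceil(sqrt(9374)) = 97.
Baby table (5543^j mod 18749 for j=0..96):
  0:1  1:5543  2:13987  3:2826  4:9103  5:4370  6:17951  7:1450
  8:12778  9:13481  10:10418  11:54  12:18087  13:5338  14:2612  15:4088
  16:10992  17:13155  18:3304  19:15048  20:15512  21:102  22:2916  23:1750
  24:7017  25:9805  26:14513  27:12349  28:16657  29:9675  30:6385  31:12692
  32:5508  33:7472  34:755  35:3938  36:4498  37:14993  38:10631  39:18275
  40:16227  41:7308  42:10404  43:16197  44:9759  45:3272  46:6413  47:17904
  48:3415  49:11604  50:11902  51:13804  52:903  53:18095  54:12184  55:2014
  56:7947  57:8820  58:10617  59:15669  60:7899  61:5242  62:14205  63:11264
  64:2182  65:1721  66:15011  67:16660  68:7555  69:10848  70:2421  71:14068
  72:1833  73:17110  74:8288  75:5334  76:17938  77:4387  78:18437  79:14241
  80:4573  81:18240  82:9712  83:5237  84:5239  85:16325  86:6801  87:12453
  88:11910  89:1901  90:305  91:3205  92:10012  93:18225  94:1563  95:1671
  96:347
Giant step factor: 5543^(-97) ≡ 14393 (mod 18749).
Scan 5964·14393^i mod 18749 for i = 0, 1, …:
  i=0: 5964   i=1: 6930   i=2: 17559   i=3: 8916
  i=4: 9832   i=5: 13273   i=6: 4728   i=7: 9983
  i=8: 11732   i=9: 5182     …   i=55: 1506
  i=56: 2014
Match at i=56, j=55: k = 56·97 + 55 = 5487.

5487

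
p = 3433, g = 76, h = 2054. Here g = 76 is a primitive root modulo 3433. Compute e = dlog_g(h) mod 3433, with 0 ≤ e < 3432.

1286

Baby-step giant-step with m = ceil(sqrt(3432)) = 59.
Baby table (76^j mod 3433 for j=0..58):
  0:1  1:76  2:2343  3:2985  4:282  5:834  6:1590  7:685
  8:565  9:1744  10:2090  11:922  12:1412  13:889  14:2337  15:2529
  16:3389  17:89  18:3331  19:2547  20:1324  21:1067  22:2133  23:757
  24:2604  25:2223  26:731  27:628  28:3099  29:2080  30:162  31:2013
  32:1936  33:2950  34:1055  35:1221  36:105  37:1114  38:2272  39:1022
  40:2146  41:1745  42:2166  43:3265  44:964  45:1171  46:3171  47:686
  48:641  49:654  50:1642  51:1204  52:2246  53:2479  54:3022  55:3094
  56:1700  57:2179  58:820
Giant step factor: 76^(-59) ≡ 1103 (mod 3433).
Scan 2054·1103^i mod 3433 for i = 0, 1, …:
  i=0: 2054   i=1: 3215   i=2: 3289   i=3: 2519
  i=4: 1160   i=5: 2404   i=6: 1336   i=7: 851
  i=8: 1444   i=9: 3253     …   i=20: 371
  i=21: 686
Match at i=21, j=47: e = 21·59 + 47 = 1286.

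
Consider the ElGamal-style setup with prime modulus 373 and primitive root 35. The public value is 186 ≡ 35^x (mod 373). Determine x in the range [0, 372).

335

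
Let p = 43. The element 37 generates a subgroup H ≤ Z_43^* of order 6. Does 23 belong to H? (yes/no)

⟨37⟩ has order 6; its elements mod 43 are {1, 6, 7, 36, 37, 42}.
23 is not in this set.

no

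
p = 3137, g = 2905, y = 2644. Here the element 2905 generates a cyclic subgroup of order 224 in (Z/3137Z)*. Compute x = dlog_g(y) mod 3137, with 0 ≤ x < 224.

134

Baby-step giant-step with m = ceil(sqrt(224)) = 15.
Baby table (2905^j mod 3137 for j=0..14):
  0:1  1:2905  2:495  3:1229  4:339  5:2914  6:1544  7:2547
  8:1989  9:2828  10:2674  11:758  12:2953  13:1907  14:3030
Giant step factor: 2905^(-15) ≡ 2964 (mod 3137).
Scan 2644·2964^i mod 3137 for i = 0, 1, …:
  i=0: 2644   i=1: 590   i=2: 1451   i=3: 3074
  i=4: 1488   i=5: 2947   i=6: 1500   i=7: 871
  i=8: 3030
Match at i=8, j=14: x = 8·15 + 14 = 134.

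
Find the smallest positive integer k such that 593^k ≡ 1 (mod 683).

682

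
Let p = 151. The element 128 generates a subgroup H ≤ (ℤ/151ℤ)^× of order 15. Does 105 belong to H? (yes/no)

⟨128⟩ has order 15; its elements mod 151 are {1, 2, 4, 8, 16, 19, 32, 38, 59, 64, 76, 85, 105, 118, 128}.
105 is in this set.

yes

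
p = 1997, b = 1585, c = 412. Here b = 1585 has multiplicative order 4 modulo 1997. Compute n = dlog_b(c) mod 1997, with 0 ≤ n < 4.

3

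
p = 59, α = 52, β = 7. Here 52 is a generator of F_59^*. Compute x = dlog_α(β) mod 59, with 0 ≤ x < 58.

30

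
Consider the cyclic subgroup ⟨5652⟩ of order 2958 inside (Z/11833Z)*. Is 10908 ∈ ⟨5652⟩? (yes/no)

10908 ∈ ⟨5652⟩ iff 10908^2958 ≡ 1 (mod 11833), since |⟨5652⟩| = 2958.
10908^2958 mod 11833 = 11832.
Since 11832 ≠ 1, 10908 does not lie in the subgroup.

no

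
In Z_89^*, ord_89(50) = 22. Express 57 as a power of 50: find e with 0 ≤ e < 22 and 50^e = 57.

Successive powers of 50 modulo 89:
  50^0=1  50^1=50  50^2=8  50^3=44  50^4=64  50^5=85
  50^6=67  50^7=57
So 50^7 ≡ 57 (mod 89), giving e = 7.

7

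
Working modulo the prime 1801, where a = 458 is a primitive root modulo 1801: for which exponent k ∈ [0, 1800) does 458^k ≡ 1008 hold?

1012

Baby-step giant-step with m = ceil(sqrt(1800)) = 43.
Baby table (458^j mod 1801 for j=0..42):
  0:1  1:458  2:848  3:1169  4:505  5:762  6:1403  7:1418
  8:1084  9:1197  10:722  11:1093  12:1717  13:1150  14:808  15:859
  16:804  17:828  18:1014  19:1555  20:795  21:308  22:586  23:39
  24:1653  25:654  26:566  27:1685  28:902  29:687  30:1272  31:853
  32:1658  33:1143  34:1204  35:326  36:1626  37:895  38:1083  39:739
  40:1675  41:1725  42:1212
Giant step factor: 458^(-43) ≡ 311 (mod 1801).
Scan 1008·311^i mod 1801 for i = 0, 1, …:
  i=0: 1008   i=1: 114   i=2: 1235   i=3: 472
  i=4: 911   i=5: 564   i=6: 707   i=7: 155
  i=8: 1379   i=9: 231     …   i=22: 724
  i=23: 39
Match at i=23, j=23: k = 23·43 + 23 = 1012.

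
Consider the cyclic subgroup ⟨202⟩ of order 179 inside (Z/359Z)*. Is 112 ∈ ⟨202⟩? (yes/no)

112 ∈ ⟨202⟩ iff 112^179 ≡ 1 (mod 359), since |⟨202⟩| = 179.
112^179 mod 359 = 358.
Since 358 ≠ 1, 112 does not lie in the subgroup.

no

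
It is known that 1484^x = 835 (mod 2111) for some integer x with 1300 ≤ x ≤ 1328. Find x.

1303

Compute 1484^1300 mod 2111 = 673, then multiply by 1484 repeatedly:
  1484^1300=673  1484^1301=229  1484^1302=2076  1484^1303=835
Found 835 at exponent 1303.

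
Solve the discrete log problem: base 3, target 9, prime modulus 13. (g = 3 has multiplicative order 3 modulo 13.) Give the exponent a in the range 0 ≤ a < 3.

2

Successive powers of 3 modulo 13:
  3^0=1  3^1=3  3^2=9
So 3^2 ≡ 9 (mod 13), giving a = 2.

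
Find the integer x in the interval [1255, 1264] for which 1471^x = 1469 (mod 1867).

Compute 1471^1255 mod 1867 = 1698, then multiply by 1471 repeatedly:
  1471^1255=1698  1471^1256=1579  1471^1257=161  1471^1258=1589  1471^1259=1802
  1471^1260=1469
Found 1469 at exponent 1260.

1260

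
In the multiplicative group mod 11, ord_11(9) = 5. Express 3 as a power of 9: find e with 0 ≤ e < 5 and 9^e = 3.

Successive powers of 9 modulo 11:
  9^0=1  9^1=9  9^2=4  9^3=3
So 9^3 ≡ 3 (mod 11), giving e = 3.

3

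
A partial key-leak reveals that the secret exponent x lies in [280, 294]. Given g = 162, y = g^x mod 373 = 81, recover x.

Compute 162^280 mod 373 = 310, then multiply by 162 repeatedly:
  162^280=310  162^281=238  162^282=137  162^283=187  162^284=81
Found 81 at exponent 284.

284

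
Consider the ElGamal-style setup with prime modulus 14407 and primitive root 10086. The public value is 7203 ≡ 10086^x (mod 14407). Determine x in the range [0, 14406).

4983

Baby-step giant-step with m = ceil(sqrt(14406)) = 121.
Baby table (10086^j mod 14407 for j=0..120):
  0:1  1:10086  2:13976  3:3848  4:12877  5:12724  6:11115  7:5023
  8:6966  9:10544  10:8717  11:8148  12:3200  13:3520  14:3872  15:10022
  16:2380  17:2618  18:11524  19:9795  20:3571  21:14013  22:2448  23:11337
  24:11030  25:12133  26:380  27:418  28:9104  29:7133  30:9287  31:8775
  32:2449  33:7016  34:10599  35:1574  36:13257  37:13142  38:5812  39:12156
  40:1846  41:4912  42:11166  43:757  44:13799  45:5094  46:2722  47:8757
  48:8192  49:367  50:13370  51:300  52:330  53:363  54:1840  55:2024
  56:13752  57:6483  58:8572  59:785  60:8067  61:7433  62:9617  63:9138
  64:4289  65:9040  66:9944  67:8057  68:7422  69:13927  70:13879  71:5182
  72:11463  73:14050  74:1048  75:9797  76:9336  77:13151  78:10144  79:8277
  80:7664  81:5549  82:10426  83:14350  84:1378  85:10160  86:11176  87:768
  88:9489  89:353  90:1829  91:6334  92:4086  93:7376  94:10995  95:4891
  96:1058  97:9808  98:5026  99:8410  100:9251  101:5854  102:3558  103:12558
  104:8051  105:4534  106:2106  107:5198  108:14362  109:7154  110:4988  111:14131
  112:11222  113:3700  114:4070  115:4477  116:3484  117:951  118:11131  119:7922
  120:70
Giant step factor: 10086^(-121) ≡ 8981 (mod 14407).
Scan 7203·8981^i mod 14407 for i = 0, 1, …:
  i=0: 7203   i=1: 2713   i=2: 3216   i=3: 11268
  i=4: 3140   i=5: 5841   i=6: 2134   i=7: 4144
  i=8: 3983   i=9: 13149     …   i=40: 1205
  i=41: 2448
Match at i=41, j=22: x = 41·121 + 22 = 4983.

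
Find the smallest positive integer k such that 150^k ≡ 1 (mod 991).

330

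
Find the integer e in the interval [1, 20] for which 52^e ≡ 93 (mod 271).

Compute 52^1 mod 271 = 52, then multiply by 52 repeatedly:
  52^1=52  52^2=265  52^3=230  52^4=36  52^5=246
  52^6=55  52^7=150  52^8=212  52^9=184  52^10=83
  52^11=251  52^12=44  52^13=120  52^14=7  52^15=93
Found 93 at exponent 15.

15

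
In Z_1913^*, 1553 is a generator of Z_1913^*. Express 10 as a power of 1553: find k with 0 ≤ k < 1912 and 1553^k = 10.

Baby-step giant-step with m = ceil(sqrt(1912)) = 44.
Baby table (1553^j mod 1913 for j=0..43):
  0:1  1:1553  2:1429  3:157  4:870  5:532  6:1693  7:767
  8:1265  9:1807  10:1813  11:1566  12:575  13:1517  14:998  15:364
  16:957  17:1733  18:1671  19:1035  20:435  21:266  22:1803  23:1340
  24:1589  25:1860  26:1863  27:783  28:1244  29:1715  30:499  31:182
  32:1435  33:1823  34:1792  35:1474  36:1174  37:133  38:1858  39:670
  40:1751  41:930  42:1888  43:1348
Giant step factor: 1553^(-44) ≡ 1221 (mod 1913).
Scan 10·1221^i mod 1913 for i = 0, 1, …:
  i=0: 10   i=1: 732   i=2: 401   i=3: 1806
  i=4: 1350   i=5: 1257   i=6: 571   i=7: 859
  i=8: 515   i=9: 1351     …   i=31: 337
  i=32: 182
Match at i=32, j=31: k = 32·44 + 31 = 1439.

1439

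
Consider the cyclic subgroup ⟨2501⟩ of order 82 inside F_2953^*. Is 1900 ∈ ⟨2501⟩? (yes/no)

1900 ∈ ⟨2501⟩ iff 1900^82 ≡ 1 (mod 2953), since |⟨2501⟩| = 82.
1900^82 mod 2953 = 1958.
Since 1958 ≠ 1, 1900 does not lie in the subgroup.

no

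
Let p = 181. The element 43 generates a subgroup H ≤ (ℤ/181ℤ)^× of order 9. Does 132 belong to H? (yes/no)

yes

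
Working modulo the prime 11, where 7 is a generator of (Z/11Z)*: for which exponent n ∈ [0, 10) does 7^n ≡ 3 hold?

4

Successive powers of 7 modulo 11:
  7^0=1  7^1=7  7^2=5  7^3=2  7^4=3
So 7^4 ≡ 3 (mod 11), giving n = 4.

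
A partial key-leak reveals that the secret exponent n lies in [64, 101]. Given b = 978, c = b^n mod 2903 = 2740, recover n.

74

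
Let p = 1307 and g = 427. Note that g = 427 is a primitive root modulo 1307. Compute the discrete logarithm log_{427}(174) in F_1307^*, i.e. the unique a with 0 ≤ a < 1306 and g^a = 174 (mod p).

972

Baby-step giant-step with m = ceil(sqrt(1306)) = 37.
Baby table (427^j mod 1307 for j=0..36):
  0:1  1:427  2:656  3:414  4:333  5:1035  6:179  7:627
  8:1101  9:914  10:792  11:978  12:673  13:1138  14:1029  15:231
  16:612  17:1231  18:223  19:1117  20:1211  21:832  22:1067  23:773
  24:707  25:1279  26:1114  27:1237  28:171  29:1132  30:1081  31:216
  32:742  33:540  34:548  35:43  36:63
Giant step factor: 427^(-37) ≡ 845 (mod 1307).
Scan 174·845^i mod 1307 for i = 0, 1, …:
  i=0: 174   i=1: 646   i=2: 851   i=3: 245
  i=4: 519   i=5: 710   i=6: 37   i=7: 1204
  i=8: 534   i=9: 315     …   i=25: 185
  i=26: 792
Match at i=26, j=10: a = 26·37 + 10 = 972.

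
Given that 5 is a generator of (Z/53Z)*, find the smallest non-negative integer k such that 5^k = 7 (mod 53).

18

Successive powers of 5 modulo 53:
  5^0=1  5^1=5  5^2=25  5^3=19  5^4=42  5^5=51
  5^6=43  5^7=3  5^8=15  5^9=22  5^10=4  5^11=20
  5^12=47  5^13=23  5^14=9  5^15=45  5^16=13  5^17=12
  5^18=7
So 5^18 ≡ 7 (mod 53), giving k = 18.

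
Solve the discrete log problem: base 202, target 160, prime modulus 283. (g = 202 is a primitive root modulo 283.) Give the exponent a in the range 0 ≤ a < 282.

116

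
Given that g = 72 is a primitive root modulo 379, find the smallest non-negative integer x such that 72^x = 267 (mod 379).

Baby-step giant-step with m = ceil(sqrt(378)) = 20.
Baby table (72^j mod 379 for j=0..19):
  0:1  1:72  2:257  3:312  4:103  5:215  6:320  7:300
  8:376  9:163  10:366  11:201  12:70  13:113  14:177  15:237
  16:9  17:269  18:39  19:155
Giant step factor: 72^(-20) ≡ 305 (mod 379).
Scan 267·305^i mod 379 for i = 0, 1, …:
  i=0: 267   i=1: 329   i=2: 289   i=3: 217
  i=4: 239   i=5: 127   i=6: 77   i=7: 366
Match at i=7, j=10: x = 7·20 + 10 = 150.

150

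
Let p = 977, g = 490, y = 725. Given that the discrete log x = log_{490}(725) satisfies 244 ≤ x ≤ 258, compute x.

Compute 490^244 mod 977 = 725, then multiply by 490 repeatedly:
  490^244=725
Found 725 at exponent 244.

244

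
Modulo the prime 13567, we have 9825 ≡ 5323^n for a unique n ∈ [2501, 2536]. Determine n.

Compute 5323^2501 mod 13567 = 8850, then multiply by 5323 repeatedly:
  5323^2501=8850  5323^2502=3926  5323^2503=4918  5323^2504=7771  5323^2505=12817
  5323^2506=10015  5323^2507=5102  5323^2508=10379  5323^2509=2593  5323^2510=4900
  5323^2511=6926  5323^2512=5559  5323^2513=930  5323^2514=12002  5323^2515=13210
  5323^2516=12636  5323^2517=9809  5323^2518=7491  5323^2519=1180  5323^2520=13186
  5323^2521=6987  5323^2522=4654  5323^2523=13467  5323^2524=10380  5323^2525=7916
  5323^2526=11333  5323^2527=6677  5323^2528=9698  5323^2529=19  5323^2530=6168
  5323^2531=124  5323^2532=8836  5323^2533=10806  5323^2534=9825
Found 9825 at exponent 2534.

2534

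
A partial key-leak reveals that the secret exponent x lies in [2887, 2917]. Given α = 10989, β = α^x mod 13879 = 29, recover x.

2895

Compute 10989^2887 mod 13879 = 2400, then multiply by 10989 repeatedly:
  10989^2887=2400  10989^2888=3500  10989^2889=2791  10989^2890=11588  10989^2891=707
  10989^2892=10862  10989^2893=3118  10989^2894=10330  10989^2895=29
Found 29 at exponent 2895.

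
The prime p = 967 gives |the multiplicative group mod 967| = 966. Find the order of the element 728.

69

The order of 728 must divide p − 1 = 966 = 2 · 3 · 7 · 23.
Divisors: 1, 2, 3, 6, 7, 14, 21, 23, 42, 46, 69, 138, 161, 322, 483, 966.
Check each in increasing order: 728^1 ≡ 728;  728^2 ≡ 68;  728^3 ≡ 187;  728^6 ≡ 157;  728^7 ≡ 190;  728^14 ≡ 321;  728^21 ≡ 69;  728^23 ≡ 824;  728^42 ≡ 893;  728^46 ≡ 142;  728^69 ≡ 1.
Smallest exponent giving 1 is 69.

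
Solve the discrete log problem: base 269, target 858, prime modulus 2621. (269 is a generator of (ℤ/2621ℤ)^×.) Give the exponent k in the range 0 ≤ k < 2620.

587

Baby-step giant-step with m = ceil(sqrt(2620)) = 52.
Baby table (269^j mod 2621 for j=0..51):
  0:1  1:269  2:1594  3:1563  4:1087  5:1472  6:197  7:573
  8:2119  9:1254  10:1838  11:1674  12:2115  13:178  14:704  15:664
  16:388  17:2153  18:2537  19:993  20:2396  21:2379  22:427  23:2160
  24:1799  25:1667  26:232  27:2125  28:247  29:918  30:568  31:774
  32:1147  33:1886  34:1481  35:2618  36:1814  37:460  38:553  39:1981
  40:826  41:2030  42:902  43:1506  44:1480  45:2349  46:220  47:1518
  48:2087  49:509  50:629  51:1457
Giant step factor: 269^(-52) ≡ 1738 (mod 2621).
Scan 858·1738^i mod 2621 for i = 0, 1, …:
  i=0: 858   i=1: 2476   i=2: 2227   i=3: 1930
  i=4: 2081   i=5: 2419   i=6: 138   i=7: 1333
  i=8: 2411   i=9: 1960   i=10: 1801   i=11: 664
Match at i=11, j=15: k = 11·52 + 15 = 587.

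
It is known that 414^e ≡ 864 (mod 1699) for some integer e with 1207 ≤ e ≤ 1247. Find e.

Compute 414^1207 mod 1699 = 1094, then multiply by 414 repeatedly:
  414^1207=1094  414^1208=982  414^1209=487  414^1210=1136  414^1211=1380
  414^1212=456  414^1213=195  414^1214=877  414^1215=1191  414^1216=364
  414^1217=1184  414^1218=864
Found 864 at exponent 1218.

1218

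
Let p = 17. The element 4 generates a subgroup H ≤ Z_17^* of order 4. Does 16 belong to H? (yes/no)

yes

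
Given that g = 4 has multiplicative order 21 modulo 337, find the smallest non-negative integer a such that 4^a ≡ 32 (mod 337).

Successive powers of 4 modulo 337:
  4^0=1  4^1=4  4^2=16  4^3=64  4^4=256  4^5=13
  4^6=52  4^7=208  4^8=158  4^9=295  4^10=169  4^11=2
  4^12=8  4^13=32
So 4^13 ≡ 32 (mod 337), giving a = 13.

13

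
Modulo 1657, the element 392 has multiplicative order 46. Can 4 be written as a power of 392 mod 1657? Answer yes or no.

yes

4 ∈ ⟨392⟩ iff 4^46 ≡ 1 (mod 1657), since |⟨392⟩| = 46.
4^46 mod 1657 = 1.
Since 1 = 1, 4 lies in the subgroup.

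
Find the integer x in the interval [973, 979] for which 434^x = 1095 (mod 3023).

978

Compute 434^973 mod 3023 = 2696, then multiply by 434 repeatedly:
  434^973=2696  434^974=163  434^975=1213  434^976=440  434^977=511
  434^978=1095
Found 1095 at exponent 978.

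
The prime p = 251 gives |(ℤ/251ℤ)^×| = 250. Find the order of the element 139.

The order of 139 must divide p − 1 = 250 = 2 · 5^3.
Divisors: 1, 2, 5, 10, 25, 50, 125, 250.
Check each in increasing order: 139^1 ≡ 139;  139^2 ≡ 245;  139^5 ≡ 235;  139^10 ≡ 5;  139^25 ≡ 102;  139^50 ≡ 113;  139^125 ≡ 250;  139^250 ≡ 1.
Smallest exponent giving 1 is 250.

250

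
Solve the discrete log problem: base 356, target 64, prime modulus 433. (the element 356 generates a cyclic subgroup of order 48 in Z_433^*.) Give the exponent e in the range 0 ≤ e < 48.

Successive powers of 356 modulo 433:
  356^0=1  356^1=356  356^2=300  356^3=282  356^4=369  356^5=165
  356^6=285  356^7=138  356^8=199  356^9=265  356^10=379  356^11=261
  356^12=254  356^13=360  356^14=425  356^15=183  356^16=198  356^17=342
  356^18=79  356^19=412  356^20=318  356^21=195  356^22=140  356^23=45
  356^24=432  356^25=77  356^26=133  356^27=151  356^28=64
So 356^28 ≡ 64 (mod 433), giving e = 28.

28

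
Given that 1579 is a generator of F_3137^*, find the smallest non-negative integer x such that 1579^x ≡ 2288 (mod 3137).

345

Baby-step giant-step with m = ceil(sqrt(3136)) = 56.
Baby table (1579^j mod 3137 for j=0..55):
  0:1  1:1579  2:2463  3:2334  4:2548  5:1658  6:1724  7:2417
  8:1851  9:2182  10:952  11:585  12:1437  13:972  14:795  15:505
  16:597  17:1563  18:2295  19:570  20:2848  21:1671  22:292  23:3066
  24:823  25:799  26:547  27:1038  28:1488  29:3076  30:928  31:333
  32:1928  33:1422  34:2383  35:1494  36:2  37:21  38:1789  39:1531
  40:1959  41:179  42:311  43:1697  44:565  45:1227  46:1904  47:1170
  48:2874  49:1944  50:1590  51:1010  52:1194  53:3126  54:1453  55:1140
Giant step factor: 1579^(-56) ≡ 2502 (mod 3137).
Scan 2288·2502^i mod 3137 for i = 0, 1, …:
  i=0: 2288   i=1: 2688   i=2: 2785   i=3: 793
  i=4: 1502   i=5: 3015   i=6: 2182
Match at i=6, j=9: x = 6·56 + 9 = 345.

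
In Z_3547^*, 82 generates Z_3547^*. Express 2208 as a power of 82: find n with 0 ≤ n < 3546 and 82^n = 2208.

3200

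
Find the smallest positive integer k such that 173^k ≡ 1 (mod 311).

155

The order of 173 must divide p − 1 = 310 = 2 · 5 · 31.
Divisors: 1, 2, 5, 10, 31, 62, 155, 310.
Check each in increasing order: 173^1 ≡ 173;  173^2 ≡ 73;  173^5 ≡ 113;  173^10 ≡ 18;  173^31 ≡ 52;  173^62 ≡ 216;  173^155 ≡ 1.
Smallest exponent giving 1 is 155.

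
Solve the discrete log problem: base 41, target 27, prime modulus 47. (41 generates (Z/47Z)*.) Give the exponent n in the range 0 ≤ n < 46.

4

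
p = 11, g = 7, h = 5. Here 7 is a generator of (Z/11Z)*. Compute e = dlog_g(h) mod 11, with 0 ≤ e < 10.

2

Successive powers of 7 modulo 11:
  7^0=1  7^1=7  7^2=5
So 7^2 ≡ 5 (mod 11), giving e = 2.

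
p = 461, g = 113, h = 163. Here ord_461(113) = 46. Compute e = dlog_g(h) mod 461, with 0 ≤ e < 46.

31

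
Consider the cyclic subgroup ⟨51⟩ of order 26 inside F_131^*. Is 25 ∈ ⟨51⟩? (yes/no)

no

25 ∈ ⟨51⟩ iff 25^26 ≡ 1 (mod 131), since |⟨51⟩| = 26.
25^26 mod 131 = 58.
Since 58 ≠ 1, 25 does not lie in the subgroup.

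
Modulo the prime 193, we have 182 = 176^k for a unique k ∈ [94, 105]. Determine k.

105

Compute 176^94 mod 193 = 2, then multiply by 176 repeatedly:
  176^94=2  176^95=159  176^96=192  176^97=17  176^98=97
  176^99=88  176^100=48  176^101=149  176^102=169  176^103=22
  176^104=12  176^105=182
Found 182 at exponent 105.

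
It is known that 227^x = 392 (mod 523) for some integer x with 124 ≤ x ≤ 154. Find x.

139

Compute 227^124 mod 523 = 54, then multiply by 227 repeatedly:
  227^124=54  227^125=229  227^126=206  227^127=215  227^128=166
  227^129=26  227^130=149  227^131=351  227^132=181  227^133=293
  227^134=90  227^135=33  227^136=169  227^137=184  227^138=451
  227^139=392
Found 392 at exponent 139.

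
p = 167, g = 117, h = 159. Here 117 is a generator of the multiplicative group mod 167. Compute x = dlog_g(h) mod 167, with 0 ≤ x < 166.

Baby-step giant-step with m = ceil(sqrt(166)) = 13.
Baby table (117^j mod 167 for j=0..12):
  0:1  1:117  2:162  3:83  4:25  5:86  6:42  7:71
  8:124  9:146  10:48  11:105  12:94
Giant step factor: 117^(-13) ≡ 160 (mod 167).
Scan 159·160^i mod 167 for i = 0, 1, …:
  i=0: 159   i=1: 56   i=2: 109   i=3: 72
  i=4: 164   i=5: 21   i=6: 20   i=7: 27
  i=8: 145   i=9: 154   i=10: 91   i=11: 31
  i=12: 117
Match at i=12, j=1: x = 12·13 + 1 = 157.

157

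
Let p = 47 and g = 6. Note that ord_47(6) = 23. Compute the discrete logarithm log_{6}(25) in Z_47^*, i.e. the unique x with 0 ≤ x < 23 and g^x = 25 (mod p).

17

Successive powers of 6 modulo 47:
  6^0=1  6^1=6  6^2=36  6^3=28  6^4=27  6^5=21
  6^6=32  6^7=4  6^8=24  6^9=3  6^10=18  6^11=14
  6^12=37  6^13=34  6^14=16  6^15=2  6^16=12  6^17=25
So 6^17 ≡ 25 (mod 47), giving x = 17.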